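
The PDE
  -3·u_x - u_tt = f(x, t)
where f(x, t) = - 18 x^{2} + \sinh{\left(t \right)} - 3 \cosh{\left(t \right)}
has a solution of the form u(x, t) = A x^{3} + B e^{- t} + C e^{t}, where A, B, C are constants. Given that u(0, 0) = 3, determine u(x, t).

Substitute the ansatz u = A x^{3} + B e^{- t} + C e^{t} into the left-hand side.
Derivatives of the ansatz:
  u_x = 3 A x^{2}
  u_tt = B e^{- t} + C e^{t}
Term by term:
  -3·u_x = - 9 A x^{2}
  -u_tt = - B e^{- t} - C e^{t}
So the left-hand side equals
  - 9 A x^{2} - B e^{- t} - C e^{t}
This must equal f(x, t) identically; expanded, f = - 18 x^{2} - e^{t} - 2 e^{- t}.
Matching coefficients of the independent functions:
  [x^{2}]:  - 9 A = -18
  [e^{- t}]:  - B = -2
  [e^{t}]:  - C = -1
Solving: A = 2, B = 2, C = 1.
Check against the point condition:
  u(0, 0) = 3  ⟹  B + C = 3  ✓
Hence u(x, t) = 2 x^{3} + e^{t} + 2 e^{- t}.

Answer: u(x, t) = 2 x^{3} + e^{t} + 2 e^{- t}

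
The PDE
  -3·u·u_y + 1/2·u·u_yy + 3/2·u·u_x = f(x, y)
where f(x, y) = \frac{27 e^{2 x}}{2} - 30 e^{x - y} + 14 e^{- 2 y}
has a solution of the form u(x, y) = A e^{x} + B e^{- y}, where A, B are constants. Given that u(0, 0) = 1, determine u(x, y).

Substitute the ansatz u = A e^{x} + B e^{- y} into the left-hand side.
Derivatives of the ansatz:
  u_y = - B e^{- y}
  u_yy = B e^{- y}
  u_x = A e^{x}
Term by term:
  -3·u·u_y = 3 A B e^{x} e^{- y} + 3 B^{2} e^{- 2 y}
  1/2·u·u_yy = \frac{A B e^{x} e^{- y}}{2} + \frac{B^{2} e^{- 2 y}}{2}
  3/2·u·u_x = \frac{3 A^{2} e^{2 x}}{2} + \frac{3 A B e^{x} e^{- y}}{2}
So the left-hand side equals
  \frac{3 A^{2} e^{2 x}}{2} + 5 A B e^{x} e^{- y} + \frac{7 B^{2} e^{- 2 y}}{2}
This must equal f(x, y) identically; expanded, f = \frac{27 e^{2 x}}{2} - 30 e^{x} e^{- y} + 14 e^{- 2 y}.
Matching coefficients of the independent functions:
  [e^{x} e^{- y}]:  5 A B = -30
  [e^{2 x}]:  \frac{3 A^{2}}{2} = \frac{27}{2}
  [e^{- 2 y}]:  \frac{7 B^{2}}{2} = 14
These equations allow (A, B) = (-3, 2) or (3, -2).
Impose the point condition(s):
  u(0, 0) = 1  ⟹  A + B = 1
Only A = 3, B = -2 satisfies everything.
Hence u(x, y) = 3 e^{x} - 2 e^{- y}.

Answer: u(x, y) = 3 e^{x} - 2 e^{- y}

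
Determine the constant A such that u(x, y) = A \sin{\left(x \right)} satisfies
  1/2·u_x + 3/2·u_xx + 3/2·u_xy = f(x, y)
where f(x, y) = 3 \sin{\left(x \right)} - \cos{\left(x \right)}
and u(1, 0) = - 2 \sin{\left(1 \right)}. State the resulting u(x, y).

Substitute the ansatz u = A \sin{\left(x \right)} into the left-hand side.
Derivatives of the ansatz:
  u_x = A \cos{\left(x \right)}
  u_xx = - A \sin{\left(x \right)}
  u_xy = 0
Term by term:
  1/2·u_x = \frac{A \cos{\left(x \right)}}{2}
  3/2·u_xx = - \frac{3 A \sin{\left(x \right)}}{2}
  3/2·u_xy = 0
So the left-hand side equals
  - \frac{3 A \sin{\left(x \right)}}{2} + \frac{A \cos{\left(x \right)}}{2}
This must equal f(x, y) = 3 \sin{\left(x \right)} - \cos{\left(x \right)} identically.
Matching coefficients of the independent functions:
  [\sin{\left(x \right)}]:  - \frac{3 A}{2} = 3
  [\cos{\left(x \right)}]:  \frac{A}{2} = -1
Solving: A = -2.
Check against the point condition:
  u(1, 0) = - 2 \sin{\left(1 \right)}  ⟹  A \sin{\left(1 \right)} = - 2 \sin{\left(1 \right)}  ✓
Hence u(x, y) = - 2 \sin{\left(x \right)}.

Answer: u(x, y) = - 2 \sin{\left(x \right)}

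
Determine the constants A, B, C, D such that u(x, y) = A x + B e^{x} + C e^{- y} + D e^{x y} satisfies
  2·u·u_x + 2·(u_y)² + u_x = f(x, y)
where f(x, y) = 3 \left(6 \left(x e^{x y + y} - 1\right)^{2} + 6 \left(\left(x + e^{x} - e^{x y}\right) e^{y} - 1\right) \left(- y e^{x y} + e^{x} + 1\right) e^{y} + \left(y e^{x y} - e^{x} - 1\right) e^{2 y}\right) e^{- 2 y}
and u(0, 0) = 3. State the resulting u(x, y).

Answer: u(x, y) = - 3 x - 3 e^{x} + 3 e^{x y} + 3 e^{- y}

Derivation:
Substitute the ansatz u = A x + B e^{x} + C e^{- y} + D e^{x y} into the left-hand side.
Derivatives of the ansatz:
  u_x = A + B e^{x} + D y e^{x y}
  u_y = - C e^{- y} + D x e^{x y}
Term by term:
  2·u·u_x = 2 A^{2} x + 2 A B x e^{x} + 2 A B e^{x} + 2 A C e^{- y} + 2 A D x y e^{x y} + 2 A D e^{x y} + 2 B^{2} e^{2 x} + 2 B C e^{x} e^{- y} + 2 B D y e^{x} e^{x y} + 2 B D e^{x} e^{x y} + 2 C D y e^{- y} e^{x y} + 2 D^{2} y e^{2 x y}
  2·(u_y)² = 2 C^{2} e^{- 2 y} - 4 C D x e^{- y} e^{x y} + 2 D^{2} x^{2} e^{2 x y}
  u_x = A + B e^{x} + D y e^{x y}
So the left-hand side equals
  2 A^{2} x + 2 A B x e^{x} + 2 A B e^{x} + 2 A C e^{- y} + 2 A D x y e^{x y} + 2 A D e^{x y} + A + 2 B^{2} e^{2 x} + 2 B C e^{x} e^{- y} + 2 B D y e^{x} e^{x y} + 2 B D e^{x} e^{x y} + B e^{x} + 2 C^{2} e^{- 2 y} - 4 C D x e^{- y} e^{x y} + 2 C D y e^{- y} e^{x y} + 2 D^{2} x^{2} e^{2 x y} + 2 D^{2} y e^{2 x y} + D y e^{x y}
This must equal f(x, y) identically; expanded, f = 18 x^{2} e^{2 x y} - 18 x y e^{x y} + 18 x e^{x} + 18 x - 36 x e^{- y} e^{x y} - 18 y e^{x} e^{x y} + 18 y e^{2 x y} + 3 y e^{x y} + 18 y e^{- y} e^{x y} + 18 e^{2 x} - 18 e^{x} e^{x y} + 15 e^{x} - 18 e^{x} e^{- y} - 18 e^{x y} - 3 - 18 e^{- y} + 18 e^{- 2 y}.
Matching coefficients of the independent functions:
(each divided by its leading coefficient; functions giving the same equation are listed together)
  [constant term]:  A + 3 = 0
  [x]:  A^{2} - 9 = 0
  [x e^{x}]:  A B - 9 = 0
  [x^{2} e^{2 x y}, y e^{2 x y}]:  D^{2} - 9 = 0
  [y e^{x y}]:  D - 3 = 0
  [e^{x} e^{- y}]:  B C + 9 = 0
  [e^{x} e^{x y}, y e^{x} e^{x y}]:  B D + 9 = 0
  [x y e^{x y}, e^{x y}]:  A D + 9 = 0
  [x e^{- y} e^{x y}, y e^{- y} e^{x y}]:  C D - 9 = 0
  [e^{x}]:  A B + \frac{B}{2} - \frac{15}{2} = 0
  [e^{2 x}]:  B^{2} - 9 = 0
  [e^{- 2 y}]:  C^{2} - 9 = 0
  [e^{- y}]:  A C + 9 = 0
Solving: A = -3, B = -3, C = 3, D = 3.
Check against the point condition:
  u(0, 0) = 3  ⟹  B + C + D = 3  ✓
Hence u(x, y) = - 3 x - 3 e^{x} + 3 e^{x y} + 3 e^{- y}.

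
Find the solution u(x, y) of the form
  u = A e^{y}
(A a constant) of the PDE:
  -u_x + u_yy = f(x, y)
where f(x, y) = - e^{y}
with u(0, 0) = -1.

Substitute the ansatz u = A e^{y} into the left-hand side.
Derivatives of the ansatz:
  u_x = 0
  u_yy = A e^{y}
Term by term:
  -u_x = 0
  u_yy = A e^{y}
So the left-hand side equals
  A e^{y}
This must equal f(x, y) = - e^{y} identically.
Matching coefficients of the independent functions:
  [e^{y}]:  A = -1
Solving: A = -1.
Check against the point condition:
  u(0, 0) = -1  ⟹  A = -1  ✓
Hence u(x, y) = - e^{y}.

Answer: u(x, y) = - e^{y}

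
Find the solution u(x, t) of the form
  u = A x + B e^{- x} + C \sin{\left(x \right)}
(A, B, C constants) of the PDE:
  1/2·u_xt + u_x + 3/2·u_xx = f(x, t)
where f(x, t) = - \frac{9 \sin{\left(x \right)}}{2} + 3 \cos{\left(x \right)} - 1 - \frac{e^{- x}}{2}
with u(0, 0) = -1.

Substitute the ansatz u = A x + B e^{- x} + C \sin{\left(x \right)} into the left-hand side.
Derivatives of the ansatz:
  u_xt = 0
  u_x = A - B e^{- x} + C \cos{\left(x \right)}
  u_xx = B e^{- x} - C \sin{\left(x \right)}
Term by term:
  1/2·u_xt = 0
  u_x = A - B e^{- x} + C \cos{\left(x \right)}
  3/2·u_xx = \frac{3 B e^{- x}}{2} - \frac{3 C \sin{\left(x \right)}}{2}
So the left-hand side equals
  A + \frac{B e^{- x}}{2} - \frac{3 C \sin{\left(x \right)}}{2} + C \cos{\left(x \right)}
This must equal f(x, t) = - \frac{9 \sin{\left(x \right)}}{2} + 3 \cos{\left(x \right)} - 1 - \frac{e^{- x}}{2} identically.
Matching coefficients of the independent functions:
  [constant term]:  A = -1
  [e^{- x}]:  \frac{B}{2} = - \frac{1}{2}
  [\sin{\left(x \right)}]:  - \frac{3 C}{2} = - \frac{9}{2}
  [\cos{\left(x \right)}]:  C = 3
Solving: A = -1, B = -1, C = 3.
Check against the point condition:
  u(0, 0) = -1  ⟹  B = -1  ✓
Hence u(x, t) = - x + 3 \sin{\left(x \right)} - e^{- x}.

Answer: u(x, t) = - x + 3 \sin{\left(x \right)} - e^{- x}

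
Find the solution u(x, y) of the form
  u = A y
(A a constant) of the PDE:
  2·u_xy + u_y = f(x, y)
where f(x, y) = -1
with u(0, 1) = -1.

Answer: u(x, y) = - y

Derivation:
Substitute the ansatz u = A y into the left-hand side.
Derivatives of the ansatz:
  u_xy = 0
  u_y = A
Term by term:
  2·u_xy = 0
  u_y = A
So the left-hand side equals
  A
This must equal f(x, y) = -1 identically.
Matching coefficients of the independent functions:
  [constant term]:  A = -1
Solving: A = -1.
Check against the point condition:
  u(0, 1) = -1  ⟹  A = -1  ✓
Hence u(x, y) = - y.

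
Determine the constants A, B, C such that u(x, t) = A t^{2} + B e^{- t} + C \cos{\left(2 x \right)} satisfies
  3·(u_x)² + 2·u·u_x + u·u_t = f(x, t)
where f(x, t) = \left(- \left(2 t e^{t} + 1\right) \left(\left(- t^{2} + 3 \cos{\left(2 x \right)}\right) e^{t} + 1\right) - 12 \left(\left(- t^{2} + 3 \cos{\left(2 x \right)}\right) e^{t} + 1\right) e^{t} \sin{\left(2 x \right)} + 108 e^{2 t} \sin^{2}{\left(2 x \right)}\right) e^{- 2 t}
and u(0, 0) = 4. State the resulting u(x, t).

Substitute the ansatz u = A t^{2} + B e^{- t} + C \cos{\left(2 x \right)} into the left-hand side.
Derivatives of the ansatz:
  u_x = - 2 C \sin{\left(2 x \right)}
  u_t = 2 A t - B e^{- t}
Term by term:
  3·(u_x)² = 12 C^{2} \sin^{2}{\left(2 x \right)}
  2·u·u_x = - 4 A C t^{2} \sin{\left(2 x \right)} - 4 B C e^{- t} \sin{\left(2 x \right)} - 4 C^{2} \sin{\left(2 x \right)} \cos{\left(2 x \right)}
  u·u_t = 2 A^{2} t^{3} - A B t^{2} e^{- t} + 2 A B t e^{- t} + 2 A C t \cos{\left(2 x \right)} - B^{2} e^{- 2 t} - B C e^{- t} \cos{\left(2 x \right)}
So the left-hand side equals
  2 A^{2} t^{3} - A B t^{2} e^{- t} + 2 A B t e^{- t} - 4 A C t^{2} \sin{\left(2 x \right)} + 2 A C t \cos{\left(2 x \right)} - B^{2} e^{- 2 t} - 4 B C e^{- t} \sin{\left(2 x \right)} - B C e^{- t} \cos{\left(2 x \right)} + 12 C^{2} \sin^{2}{\left(2 x \right)} - 4 C^{2} \sin{\left(2 x \right)} \cos{\left(2 x \right)}
This must equal f(x, t) identically; expanded, f = 2 t^{3} + 12 t^{2} \sin{\left(2 x \right)} + t^{2} e^{- t} - 6 t \cos{\left(2 x \right)} - 2 t e^{- t} + 108 \sin^{2}{\left(2 x \right)} - 36 \sin{\left(2 x \right)} \cos{\left(2 x \right)} - 12 e^{- t} \sin{\left(2 x \right)} - 3 e^{- t} \cos{\left(2 x \right)} - e^{- 2 t}.
Matching coefficients of the independent functions:
  [t^{3}]:  2 A^{2} = 2
  [t e^{- t}]:  2 A B = -2
  [t \cos{\left(2 x \right)}]:  2 A C = -6
  [t^{2} e^{- t}]:  - A B = 1
  [t^{2} \sin{\left(2 x \right)}]:  - 4 A C = 12
  [e^{- t} \sin{\left(2 x \right)}]:  - 4 B C = -12
  [e^{- t} \cos{\left(2 x \right)}]:  - B C = -3
  [\sin{\left(2 x \right)} \cos{\left(2 x \right)}]:  - 4 C^{2} = -36
  [e^{- 2 t}]:  - B^{2} = -1
  [\sin^{2}{\left(2 x \right)}]:  12 C^{2} = 108
These equations allow (A, B, C) = (-1, 1, 3) or (1, -1, -3).
Impose the point condition(s):
  u(0, 0) = 4  ⟹  B + C = 4
Only A = -1, B = 1, C = 3 satisfies everything.
Hence u(x, t) = - t^{2} + 3 \cos{\left(2 x \right)} + e^{- t}.

Answer: u(x, t) = - t^{2} + 3 \cos{\left(2 x \right)} + e^{- t}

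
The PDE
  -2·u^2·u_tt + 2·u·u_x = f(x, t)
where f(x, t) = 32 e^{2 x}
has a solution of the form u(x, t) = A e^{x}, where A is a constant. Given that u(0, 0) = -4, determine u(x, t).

Answer: u(x, t) = - 4 e^{x}

Derivation:
Substitute the ansatz u = A e^{x} into the left-hand side.
Derivatives of the ansatz:
  u_tt = 0
  u_x = A e^{x}
Term by term:
  -2·u^2·u_tt = 0
  2·u·u_x = 2 A^{2} e^{2 x}
So the left-hand side equals
  2 A^{2} e^{2 x}
This must equal f(x, t) = 32 e^{2 x} identically.
Matching coefficients of the independent functions:
  [e^{2 x}]:  2 A^{2} = 32
These equations allow (A) = (-4) or (4).
Impose the point condition(s):
  u(0, 0) = -4  ⟹  A = -4
Only A = -4 satisfies everything.
Hence u(x, t) = - 4 e^{x}.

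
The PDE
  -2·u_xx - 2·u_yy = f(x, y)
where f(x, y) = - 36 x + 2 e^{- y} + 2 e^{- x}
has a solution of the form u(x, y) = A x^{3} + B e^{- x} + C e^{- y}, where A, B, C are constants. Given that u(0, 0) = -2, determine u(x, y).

Substitute the ansatz u = A x^{3} + B e^{- x} + C e^{- y} into the left-hand side.
Derivatives of the ansatz:
  u_xx = 6 A x + B e^{- x}
  u_yy = C e^{- y}
Term by term:
  -2·u_xx = - 12 A x - 2 B e^{- x}
  -2·u_yy = - 2 C e^{- y}
So the left-hand side equals
  - 12 A x - 2 B e^{- x} - 2 C e^{- y}
This must equal f(x, y) = - 36 x + 2 e^{- y} + 2 e^{- x} identically.
Matching coefficients of the independent functions:
  [x]:  - 12 A = -36
  [e^{- x}]:  - 2 B = 2
  [e^{- y}]:  - 2 C = 2
Solving: A = 3, B = -1, C = -1.
Check against the point condition:
  u(0, 0) = -2  ⟹  B + C = -2  ✓
Hence u(x, y) = 3 x^{3} - e^{- y} - e^{- x}.

Answer: u(x, y) = 3 x^{3} - e^{- y} - e^{- x}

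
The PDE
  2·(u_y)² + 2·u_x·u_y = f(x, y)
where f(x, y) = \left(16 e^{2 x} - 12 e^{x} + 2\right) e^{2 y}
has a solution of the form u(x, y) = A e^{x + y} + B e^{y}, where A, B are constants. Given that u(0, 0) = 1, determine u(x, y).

Answer: u(x, y) = - e^{y} + 2 e^{x + y}

Derivation:
Substitute the ansatz u = A e^{x + y} + B e^{y} into the left-hand side.
Derivatives of the ansatz:
  u_y = A e^{x} e^{y} + B e^{y}
  u_x = A e^{x} e^{y}
Term by term:
  2·(u_y)² = 2 A^{2} e^{2 x} e^{2 y} + 4 A B e^{x} e^{2 y} + 2 B^{2} e^{2 y}
  2·u_x·u_y = 2 A^{2} e^{2 x} e^{2 y} + 2 A B e^{x} e^{2 y}
So the left-hand side equals
  4 A^{2} e^{2 x} e^{2 y} + 6 A B e^{x} e^{2 y} + 2 B^{2} e^{2 y}
This must equal f(x, y) identically; expanded, f = 16 e^{2 x} e^{2 y} - 12 e^{x} e^{2 y} + 2 e^{2 y}.
Matching coefficients of the independent functions:
  [e^{x} e^{2 y}]:  6 A B = -12
  [e^{2 x} e^{2 y}]:  4 A^{2} = 16
  [e^{2 y}]:  2 B^{2} = 2
These equations allow (A, B) = (-2, 1) or (2, -1).
Impose the point condition(s):
  u(0, 0) = 1  ⟹  A + B = 1
Only A = 2, B = -1 satisfies everything.
Hence u(x, y) = - e^{y} + 2 e^{x + y}.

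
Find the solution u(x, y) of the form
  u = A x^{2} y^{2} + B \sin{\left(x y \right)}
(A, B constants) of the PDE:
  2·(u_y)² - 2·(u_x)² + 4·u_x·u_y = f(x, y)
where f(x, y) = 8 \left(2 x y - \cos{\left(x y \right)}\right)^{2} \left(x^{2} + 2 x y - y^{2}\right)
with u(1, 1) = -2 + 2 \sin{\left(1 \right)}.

Answer: u(x, y) = - 2 x^{2} y^{2} + 2 \sin{\left(x y \right)}

Derivation:
Substitute the ansatz u = A x^{2} y^{2} + B \sin{\left(x y \right)} into the left-hand side.
Derivatives of the ansatz:
  u_y = 2 A x^{2} y + B x \cos{\left(x y \right)}
  u_x = 2 A x y^{2} + B y \cos{\left(x y \right)}
Term by term:
  2·(u_y)² = 8 A^{2} x^{4} y^{2} + 8 A B x^{3} y \cos{\left(x y \right)} + 2 B^{2} x^{2} \cos^{2}{\left(x y \right)}
  -2·(u_x)² = - 8 A^{2} x^{2} y^{4} - 8 A B x y^{3} \cos{\left(x y \right)} - 2 B^{2} y^{2} \cos^{2}{\left(x y \right)}
  4·u_x·u_y = 16 A^{2} x^{3} y^{3} + 16 A B x^{2} y^{2} \cos{\left(x y \right)} + 4 B^{2} x y \cos^{2}{\left(x y \right)}
So the left-hand side equals
  8 A^{2} x^{4} y^{2} + 16 A^{2} x^{3} y^{3} - 8 A^{2} x^{2} y^{4} + 8 A B x^{3} y \cos{\left(x y \right)} + 16 A B x^{2} y^{2} \cos{\left(x y \right)} - 8 A B x y^{3} \cos{\left(x y \right)} + 2 B^{2} x^{2} \cos^{2}{\left(x y \right)} + 4 B^{2} x y \cos^{2}{\left(x y \right)} - 2 B^{2} y^{2} \cos^{2}{\left(x y \right)}
This must equal f(x, y) identically; expanded, f = 32 x^{4} y^{2} + 64 x^{3} y^{3} - 32 x^{3} y \cos{\left(x y \right)} - 32 x^{2} y^{4} - 64 x^{2} y^{2} \cos{\left(x y \right)} + 8 x^{2} \cos^{2}{\left(x y \right)} + 32 x y^{3} \cos{\left(x y \right)} + 16 x y \cos^{2}{\left(x y \right)} - 8 y^{2} \cos^{2}{\left(x y \right)}.
Matching coefficients of the independent functions:
  [x^{2} y^{4}]:  - 8 A^{2} = -32
  [x^{2} \cos^{2}{\left(x y \right)}]:  2 B^{2} = 8
  [x^{3} y^{3}]:  16 A^{2} = 64
  [x^{4} y^{2}]:  8 A^{2} = 32
  [y^{2} \cos^{2}{\left(x y \right)}]:  - 2 B^{2} = -8
  [x y \cos^{2}{\left(x y \right)}]:  4 B^{2} = 16
  [x y^{3} \cos{\left(x y \right)}]:  - 8 A B = 32
  [x^{2} y^{2} \cos{\left(x y \right)}]:  16 A B = -64
  [x^{3} y \cos{\left(x y \right)}]:  8 A B = -32
These equations allow (A, B) = (-2, 2) or (2, -2).
Impose the point condition(s):
  u(1, 1) = -2 + 2 \sin{\left(1 \right)}  ⟹  A + B \sin{\left(1 \right)} = -2 + 2 \sin{\left(1 \right)}
Only A = -2, B = 2 satisfies everything.
Hence u(x, y) = - 2 x^{2} y^{2} + 2 \sin{\left(x y \right)}.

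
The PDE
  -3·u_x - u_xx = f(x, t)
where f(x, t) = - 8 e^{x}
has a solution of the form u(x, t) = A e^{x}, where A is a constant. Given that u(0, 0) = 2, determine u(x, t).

Substitute the ansatz u = A e^{x} into the left-hand side.
Derivatives of the ansatz:
  u_x = A e^{x}
  u_xx = A e^{x}
Term by term:
  -3·u_x = - 3 A e^{x}
  -u_xx = - A e^{x}
So the left-hand side equals
  - 4 A e^{x}
This must equal f(x, t) = - 8 e^{x} identically.
Matching coefficients of the independent functions:
  [e^{x}]:  - 4 A = -8
Solving: A = 2.
Check against the point condition:
  u(0, 0) = 2  ⟹  A = 2  ✓
Hence u(x, t) = 2 e^{x}.

Answer: u(x, t) = 2 e^{x}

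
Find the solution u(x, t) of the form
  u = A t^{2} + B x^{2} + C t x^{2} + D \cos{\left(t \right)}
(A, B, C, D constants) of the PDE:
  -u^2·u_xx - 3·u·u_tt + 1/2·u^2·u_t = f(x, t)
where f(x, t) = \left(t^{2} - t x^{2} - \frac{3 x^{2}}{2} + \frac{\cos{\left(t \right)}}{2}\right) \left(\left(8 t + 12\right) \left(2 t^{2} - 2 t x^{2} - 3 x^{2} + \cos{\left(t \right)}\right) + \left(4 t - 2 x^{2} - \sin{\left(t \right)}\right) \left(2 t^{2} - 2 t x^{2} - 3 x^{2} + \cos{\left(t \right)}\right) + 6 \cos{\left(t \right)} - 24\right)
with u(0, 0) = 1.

Substitute the ansatz u = A t^{2} + B x^{2} + C t x^{2} + D \cos{\left(t \right)} into the left-hand side.
Derivatives of the ansatz:
  u_xx = 2 B + 2 C t
  u_tt = 2 A - D \cos{\left(t \right)}
  u_t = 2 A t + C x^{2} - D \sin{\left(t \right)}
Term by term:
  -u^2·u_xx = - 2 A^{2} B t^{4} - 2 A^{2} C t^{5} - 4 A B^{2} t^{2} x^{2} - 8 A B C t^{3} x^{2} - 4 A B D t^{2} \cos{\left(t \right)} - 4 A C^{2} t^{4} x^{2} - 4 A C D t^{3} \cos{\left(t \right)} - 2 B^{3} x^{4} - 6 B^{2} C t x^{4} - 4 B^{2} D x^{2} \cos{\left(t \right)} - 6 B C^{2} t^{2} x^{4} - 8 B C D t x^{2} \cos{\left(t \right)} - 2 B D^{2} \cos^{2}{\left(t \right)} - 2 C^{3} t^{3} x^{4} - 4 C^{2} D t^{2} x^{2} \cos{\left(t \right)} - 2 C D^{2} t \cos^{2}{\left(t \right)}
  -3·u·u_tt = - 6 A^{2} t^{2} - 6 A B x^{2} - 6 A C t x^{2} + 3 A D t^{2} \cos{\left(t \right)} - 6 A D \cos{\left(t \right)} + 3 B D x^{2} \cos{\left(t \right)} + 3 C D t x^{2} \cos{\left(t \right)} + 3 D^{2} \cos^{2}{\left(t \right)}
  1/2·u^2·u_t = A^{3} t^{5} + 2 A^{2} B t^{3} x^{2} + \frac{5 A^{2} C t^{4} x^{2}}{2} - \frac{A^{2} D t^{4} \sin{\left(t \right)}}{2} + 2 A^{2} D t^{3} \cos{\left(t \right)} + A B^{2} t x^{4} + 3 A B C t^{2} x^{4} - A B D t^{2} x^{2} \sin{\left(t \right)} + 2 A B D t x^{2} \cos{\left(t \right)} + 2 A C^{2} t^{3} x^{4} - A C D t^{3} x^{2} \sin{\left(t \right)} + 3 A C D t^{2} x^{2} \cos{\left(t \right)} - A D^{2} t^{2} \sin{\left(t \right)} \cos{\left(t \right)} + A D^{2} t \cos^{2}{\left(t \right)} + \frac{B^{2} C x^{6}}{2} - \frac{B^{2} D x^{4} \sin{\left(t \right)}}{2} + B C^{2} t x^{6} - B C D t x^{4} \sin{\left(t \right)} + B C D x^{4} \cos{\left(t \right)} - B D^{2} x^{2} \sin{\left(t \right)} \cos{\left(t \right)} + \frac{C^{3} t^{2} x^{6}}{2} - \frac{C^{2} D t^{2} x^{4} \sin{\left(t \right)}}{2} + C^{2} D t x^{4} \cos{\left(t \right)} - C D^{2} t x^{2} \sin{\left(t \right)} \cos{\left(t \right)} + \frac{C D^{2} x^{2} \cos^{2}{\left(t \right)}}{2} - \frac{D^{3} \sin{\left(t \right)} \cos^{2}{\left(t \right)}}{2}
Sum these and collect like terms in the independent variables.
This must equal f(x, t) identically; expanded, f = 24 t^{5} - 52 t^{4} x^{2} - 2 t^{4} \sin{\left(t \right)} + 24 t^{4} + 32 t^{3} x^{4} + 4 t^{3} x^{2} \sin{\left(t \right)} - 120 t^{3} x^{2} + 24 t^{3} \cos{\left(t \right)} - 4 t^{2} x^{6} - 2 t^{2} x^{4} \sin{\left(t \right)} + 108 t^{2} x^{4} + 6 t^{2} x^{2} \sin{\left(t \right)} - 28 t^{2} x^{2} \cos{\left(t \right)} - 72 t^{2} x^{2} - 2 t^{2} \sin{\left(t \right)} \cos{\left(t \right)} + 30 t^{2} \cos{\left(t \right)} - 24 t^{2} - 12 t x^{6} - 6 t x^{4} \sin{\left(t \right)} + 4 t x^{4} \cos{\left(t \right)} + 126 t x^{4} + 2 t x^{2} \sin{\left(t \right)} \cos{\left(t \right)} - 66 t x^{2} \cos{\left(t \right)} + 24 t x^{2} + 6 t \cos^{2}{\left(t \right)} - 9 x^{6} - \frac{9 x^{4} \sin{\left(t \right)}}{2} + 6 x^{4} \cos{\left(t \right)} + 54 x^{4} + 3 x^{2} \sin{\left(t \right)} \cos{\left(t \right)} - x^{2} \cos^{2}{\left(t \right)} - 45 x^{2} \cos{\left(t \right)} + 36 x^{2} - \frac{\sin{\left(t \right)} \cos^{2}{\left(t \right)}}{2} + 9 \cos^{2}{\left(t \right)} - 12 \cos{\left(t \right)}.
Matching coefficients of the independent functions:
(each divided by its leading coefficient; functions giving the same equation are listed together)
  [t^{2}]:  A^{2} - 4 = 0
  [t^{4}]:  A^{2} B + 12 = 0
  [t^{5}]:  A^{3} - 2 A^{2} C - 24 = 0
  [x^{2}]:  A B + 6 = 0
  [x^{4}]:  B^{3} + 27 = 0
  [x^{6}]:  B^{2} C + 18 = 0
  [t x^{2}]:  A C + 4 = 0
  [t x^{4}]:  A B^{2} - 6 B^{2} C - 126 = 0
  [t x^{6}]:  B C^{2} + 12 = 0
  [t \cos^{2}{\left(t \right)}]:  A D^{2} - 2 C D^{2} - 6 = 0
  [t^{2} x^{2}]:  A B^{2} - 18 = 0
  [t^{2} x^{4}]:  A B C - 2 B C^{2} - 36 = 0
  [t^{2} x^{6}]:  C^{3} + 8 = 0
  [t^{2} \cos{\left(t \right)}]:  A B D - \frac{3 A D}{4} + \frac{15}{2} = 0
  [t^{3} x^{2}]:  A^{2} B - 4 A B C + 60 = 0
  [t^{3} x^{4}]:  A C^{2} - C^{3} - 16 = 0
  [t^{3} \cos{\left(t \right)}]:  A^{2} D - 2 A C D - 12 = 0
  [t^{4} x^{2}]:  A^{2} C - \frac{8 A C^{2}}{5} + \frac{104}{5} = 0
  [t^{4} \sin{\left(t \right)}]:  A^{2} D - 4 = 0
  [x^{2} \cos{\left(t \right)}]:  B^{2} D - \frac{3 B D}{4} - \frac{45}{4} = 0
  [x^{2} \cos^{2}{\left(t \right)}, t x^{2} \sin{\left(t \right)} \cos{\left(t \right)}]:  C D^{2} + 2 = 0
  [x^{4} \sin{\left(t \right)}]:  B^{2} D - 9 = 0
  [x^{4} \cos{\left(t \right)}, t x^{4} \sin{\left(t \right)}]:  B C D - 6 = 0
  [\sin{\left(t \right)} \cos^{2}{\left(t \right)}]:  D^{3} - 1 = 0
  [t x^{2} \cos{\left(t \right)}]:  A B D - 4 B C D + \frac{3 C D}{2} + 33 = 0
  [t x^{4} \cos{\left(t \right)}, t^{2} x^{4} \sin{\left(t \right)}]:  C^{2} D - 4 = 0
  [t^{2} x^{2} \sin{\left(t \right)}]:  A B D + 6 = 0
  [t^{2} x^{2} \cos{\left(t \right)}]:  A C D - \frac{4 C^{2} D}{3} + \frac{28}{3} = 0
  [t^{2} \sin{\left(t \right)} \cos{\left(t \right)}]:  A D^{2} - 2 = 0
  [t^{3} x^{2} \sin{\left(t \right)}]:  A C D + 4 = 0
  [x^{2} \sin{\left(t \right)} \cos{\left(t \right)}]:  B D^{2} + 3 = 0
  [\cos{\left(t \right)}]:  A D - 2 = 0
  [\cos^{2}{\left(t \right)}]:  B D^{2} - \frac{3 D^{2}}{2} + \frac{9}{2} = 0
Solving: A = 2, B = -3, C = -2, D = 1.
Check against the point condition:
  u(0, 0) = 1  ⟹  D = 1  ✓
Hence u(x, t) = 2 t^{2} - 2 t x^{2} - 3 x^{2} + \cos{\left(t \right)}.

Answer: u(x, t) = 2 t^{2} - 2 t x^{2} - 3 x^{2} + \cos{\left(t \right)}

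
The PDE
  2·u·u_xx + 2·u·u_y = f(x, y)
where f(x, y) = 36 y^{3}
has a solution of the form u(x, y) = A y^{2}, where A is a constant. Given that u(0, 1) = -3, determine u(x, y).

Substitute the ansatz u = A y^{2} into the left-hand side.
Derivatives of the ansatz:
  u_xx = 0
  u_y = 2 A y
Term by term:
  2·u·u_xx = 0
  2·u·u_y = 4 A^{2} y^{3}
So the left-hand side equals
  4 A^{2} y^{3}
This must equal f(x, y) = 36 y^{3} identically.
Matching coefficients of the independent functions:
  [y^{3}]:  4 A^{2} = 36
These equations allow (A) = (-3) or (3).
Impose the point condition(s):
  u(0, 1) = -3  ⟹  A = -3
Only A = -3 satisfies everything.
Hence u(x, y) = - 3 y^{2}.

Answer: u(x, y) = - 3 y^{2}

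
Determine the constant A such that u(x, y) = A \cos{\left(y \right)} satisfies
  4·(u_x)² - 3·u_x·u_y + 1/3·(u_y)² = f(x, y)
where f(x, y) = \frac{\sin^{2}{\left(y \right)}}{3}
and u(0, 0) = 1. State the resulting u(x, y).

Substitute the ansatz u = A \cos{\left(y \right)} into the left-hand side.
Derivatives of the ansatz:
  u_x = 0
  u_y = - A \sin{\left(y \right)}
Term by term:
  4·(u_x)² = 0
  -3·u_x·u_y = 0
  1/3·(u_y)² = \frac{A^{2} \sin^{2}{\left(y \right)}}{3}
So the left-hand side equals
  \frac{A^{2} \sin^{2}{\left(y \right)}}{3}
This must equal f(x, y) = \frac{\sin^{2}{\left(y \right)}}{3} identically.
Matching coefficients of the independent functions:
  [\sin^{2}{\left(y \right)}]:  \frac{A^{2}}{3} = \frac{1}{3}
These equations allow (A) = (-1) or (1).
Impose the point condition(s):
  u(0, 0) = 1  ⟹  A = 1
Only A = 1 satisfies everything.
Hence u(x, y) = \cos{\left(y \right)}.

Answer: u(x, y) = \cos{\left(y \right)}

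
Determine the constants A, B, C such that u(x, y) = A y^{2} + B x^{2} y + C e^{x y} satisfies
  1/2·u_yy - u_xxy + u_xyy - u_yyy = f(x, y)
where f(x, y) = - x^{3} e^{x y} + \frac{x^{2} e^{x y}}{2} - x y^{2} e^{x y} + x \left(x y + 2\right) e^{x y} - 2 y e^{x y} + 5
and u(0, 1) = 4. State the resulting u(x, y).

Answer: u(x, y) = - x^{2} y + 3 y^{2} + e^{x y}

Derivation:
Substitute the ansatz u = A y^{2} + B x^{2} y + C e^{x y} into the left-hand side.
Derivatives of the ansatz:
  u_yy = 2 A + C x^{2} e^{x y}
  u_xxy = 2 B + C x y^{2} e^{x y} + 2 C y e^{x y}
  u_xyy = C x^{2} y e^{x y} + 2 C x e^{x y}
  u_yyy = C x^{3} e^{x y}
Term by term:
  1/2·u_yy = A + \frac{C x^{2} e^{x y}}{2}
  -u_xxy = - 2 B - C x y^{2} e^{x y} - 2 C y e^{x y}
  u_xyy = C x^{2} y e^{x y} + 2 C x e^{x y}
  -u_yyy = - C x^{3} e^{x y}
So the left-hand side equals
  A - 2 B - C x^{3} e^{x y} + C x^{2} y e^{x y} + \frac{C x^{2} e^{x y}}{2} - C x y^{2} e^{x y} + 2 C x e^{x y} - 2 C y e^{x y}
This must equal f(x, y) identically; expanded, f = - x^{3} e^{x y} + x^{2} y e^{x y} + \frac{x^{2} e^{x y}}{2} - x y^{2} e^{x y} + 2 x e^{x y} - 2 y e^{x y} + 5.
Matching coefficients of the independent functions:
  [constant term]:  A - 2 B = 5
  [x e^{x y}]:  2 C = 2
  [x^{2} e^{x y}]:  \frac{C}{2} = \frac{1}{2}
  [x^{3} e^{x y}, x y^{2} e^{x y}]:  - C = -1
  [y e^{x y}]:  - 2 C = -2
  [x^{2} y e^{x y}]:  C = 1
These equations do not fix every constant; impose the point condition(s):
  u(0, 1) = 4  ⟹  A + C = 4
Solving the combined system: A = 3, B = -1, C = 1.
Hence u(x, y) = - x^{2} y + 3 y^{2} + e^{x y}.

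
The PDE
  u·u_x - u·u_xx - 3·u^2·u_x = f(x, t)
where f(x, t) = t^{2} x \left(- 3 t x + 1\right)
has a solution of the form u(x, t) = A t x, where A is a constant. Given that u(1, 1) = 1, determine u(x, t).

Answer: u(x, t) = t x

Derivation:
Substitute the ansatz u = A t x into the left-hand side.
Derivatives of the ansatz:
  u_x = A t
  u_xx = 0
Term by term:
  u·u_x = A^{2} t^{2} x
  -u·u_xx = 0
  -3·u^2·u_x = - 3 A^{3} t^{3} x^{2}
So the left-hand side equals
  - 3 A^{3} t^{3} x^{2} + A^{2} t^{2} x
This must equal f(x, t) identically; expanded, f = - 3 t^{3} x^{2} + t^{2} x.
Matching coefficients of the independent functions:
  [t^{2} x]:  A^{2} = 1
  [t^{3} x^{2}]:  - 3 A^{3} = -3
Solving: A = 1.
Check against the point condition:
  u(1, 1) = 1  ⟹  A = 1  ✓
Hence u(x, t) = t x.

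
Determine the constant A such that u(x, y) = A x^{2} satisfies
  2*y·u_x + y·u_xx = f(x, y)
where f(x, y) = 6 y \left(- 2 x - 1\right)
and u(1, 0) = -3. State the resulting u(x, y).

Substitute the ansatz u = A x^{2} into the left-hand side.
Derivatives of the ansatz:
  u_x = 2 A x
  u_xx = 2 A
Term by term:
  2*y·u_x = 4 A x y
  y·u_xx = 2 A y
So the left-hand side equals
  4 A x y + 2 A y
This must equal f(x, y) identically; expanded, f = - 12 x y - 6 y.
Matching coefficients of the independent functions:
  [y]:  2 A = -6
  [x y]:  4 A = -12
Solving: A = -3.
Check against the point condition:
  u(1, 0) = -3  ⟹  A = -3  ✓
Hence u(x, y) = - 3 x^{2}.

Answer: u(x, y) = - 3 x^{2}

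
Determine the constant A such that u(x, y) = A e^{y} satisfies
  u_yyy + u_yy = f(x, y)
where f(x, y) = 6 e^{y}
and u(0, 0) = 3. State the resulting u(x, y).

Substitute the ansatz u = A e^{y} into the left-hand side.
Derivatives of the ansatz:
  u_yyy = A e^{y}
  u_yy = A e^{y}
Term by term:
  u_yyy = A e^{y}
  u_yy = A e^{y}
So the left-hand side equals
  2 A e^{y}
This must equal f(x, y) = 6 e^{y} identically.
Matching coefficients of the independent functions:
  [e^{y}]:  2 A = 6
Solving: A = 3.
Check against the point condition:
  u(0, 0) = 3  ⟹  A = 3  ✓
Hence u(x, y) = 3 e^{y}.

Answer: u(x, y) = 3 e^{y}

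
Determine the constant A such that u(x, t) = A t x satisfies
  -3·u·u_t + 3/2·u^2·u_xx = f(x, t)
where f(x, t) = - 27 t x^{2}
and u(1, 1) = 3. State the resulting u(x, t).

Answer: u(x, t) = 3 t x

Derivation:
Substitute the ansatz u = A t x into the left-hand side.
Derivatives of the ansatz:
  u_t = A x
  u_xx = 0
Term by term:
  -3·u·u_t = - 3 A^{2} t x^{2}
  3/2·u^2·u_xx = 0
So the left-hand side equals
  - 3 A^{2} t x^{2}
This must equal f(x, t) = - 27 t x^{2} identically.
Matching coefficients of the independent functions:
  [t x^{2}]:  - 3 A^{2} = -27
These equations allow (A) = (-3) or (3).
Impose the point condition(s):
  u(1, 1) = 3  ⟹  A = 3
Only A = 3 satisfies everything.
Hence u(x, t) = 3 t x.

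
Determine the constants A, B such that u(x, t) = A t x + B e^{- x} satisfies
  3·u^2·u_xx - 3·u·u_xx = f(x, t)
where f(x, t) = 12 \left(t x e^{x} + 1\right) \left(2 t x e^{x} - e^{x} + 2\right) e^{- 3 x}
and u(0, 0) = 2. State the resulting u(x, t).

Answer: u(x, t) = 2 t x + 2 e^{- x}

Derivation:
Substitute the ansatz u = A t x + B e^{- x} into the left-hand side.
Derivatives of the ansatz:
  u_xx = B e^{- x}
Term by term:
  3·u^2·u_xx = 3 A^{2} B t^{2} x^{2} e^{- x} + 6 A B^{2} t x e^{- 2 x} + 3 B^{3} e^{- 3 x}
  -3·u·u_xx = - 3 A B t x e^{- x} - 3 B^{2} e^{- 2 x}
So the left-hand side equals
  3 A^{2} B t^{2} x^{2} e^{- x} + 6 A B^{2} t x e^{- 2 x} - 3 A B t x e^{- x} + 3 B^{3} e^{- 3 x} - 3 B^{2} e^{- 2 x}
This must equal f(x, t) identically; expanded, f = 24 t^{2} x^{2} e^{- x} - 12 t x e^{- x} + 48 t x e^{- 2 x} - 12 e^{- 2 x} + 24 e^{- 3 x}.
Matching coefficients of the independent functions:
  [t x e^{- 2 x}]:  6 A B^{2} = 48
  [t x e^{- x}]:  - 3 A B = -12
  [t^{2} x^{2} e^{- x}]:  3 A^{2} B = 24
  [e^{- 3 x}]:  3 B^{3} = 24
  [e^{- 2 x}]:  - 3 B^{2} = -12
Solving: A = 2, B = 2.
Check against the point condition:
  u(0, 0) = 2  ⟹  B = 2  ✓
Hence u(x, t) = 2 t x + 2 e^{- x}.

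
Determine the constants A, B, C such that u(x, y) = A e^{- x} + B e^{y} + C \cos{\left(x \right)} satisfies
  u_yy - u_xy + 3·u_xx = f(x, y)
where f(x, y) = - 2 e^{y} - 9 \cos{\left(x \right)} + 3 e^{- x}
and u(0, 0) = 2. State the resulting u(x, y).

Answer: u(x, y) = - 2 e^{y} + 3 \cos{\left(x \right)} + e^{- x}

Derivation:
Substitute the ansatz u = A e^{- x} + B e^{y} + C \cos{\left(x \right)} into the left-hand side.
Derivatives of the ansatz:
  u_yy = B e^{y}
  u_xy = 0
  u_xx = A e^{- x} - C \cos{\left(x \right)}
Term by term:
  u_yy = B e^{y}
  -u_xy = 0
  3·u_xx = 3 A e^{- x} - 3 C \cos{\left(x \right)}
So the left-hand side equals
  3 A e^{- x} + B e^{y} - 3 C \cos{\left(x \right)}
This must equal f(x, y) = - 2 e^{y} - 9 \cos{\left(x \right)} + 3 e^{- x} identically.
Matching coefficients of the independent functions:
  [e^{- x}]:  3 A = 3
  [e^{y}]:  B = -2
  [\cos{\left(x \right)}]:  - 3 C = -9
Solving: A = 1, B = -2, C = 3.
Check against the point condition:
  u(0, 0) = 2  ⟹  A + B + C = 2  ✓
Hence u(x, y) = - 2 e^{y} + 3 \cos{\left(x \right)} + e^{- x}.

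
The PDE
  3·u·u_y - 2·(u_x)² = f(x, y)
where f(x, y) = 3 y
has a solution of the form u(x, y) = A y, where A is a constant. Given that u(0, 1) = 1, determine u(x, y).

Answer: u(x, y) = y

Derivation:
Substitute the ansatz u = A y into the left-hand side.
Derivatives of the ansatz:
  u_y = A
  u_x = 0
Term by term:
  3·u·u_y = 3 A^{2} y
  -2·(u_x)² = 0
So the left-hand side equals
  3 A^{2} y
This must equal f(x, y) = 3 y identically.
Matching coefficients of the independent functions:
  [y]:  3 A^{2} = 3
These equations allow (A) = (-1) or (1).
Impose the point condition(s):
  u(0, 1) = 1  ⟹  A = 1
Only A = 1 satisfies everything.
Hence u(x, y) = y.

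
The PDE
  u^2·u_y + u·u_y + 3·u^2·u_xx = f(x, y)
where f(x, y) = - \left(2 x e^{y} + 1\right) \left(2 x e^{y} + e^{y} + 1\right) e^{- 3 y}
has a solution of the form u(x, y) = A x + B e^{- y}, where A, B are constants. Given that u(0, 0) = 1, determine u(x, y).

Answer: u(x, y) = 2 x + e^{- y}

Derivation:
Substitute the ansatz u = A x + B e^{- y} into the left-hand side.
Derivatives of the ansatz:
  u_y = - B e^{- y}
  u_xx = 0
Term by term:
  u^2·u_y = - A^{2} B x^{2} e^{- y} - 2 A B^{2} x e^{- 2 y} - B^{3} e^{- 3 y}
  u·u_y = - A B x e^{- y} - B^{2} e^{- 2 y}
  3·u^2·u_xx = 0
So the left-hand side equals
  - A^{2} B x^{2} e^{- y} - 2 A B^{2} x e^{- 2 y} - A B x e^{- y} - B^{3} e^{- 3 y} - B^{2} e^{- 2 y}
This must equal f(x, y) identically; expanded, f = - 4 x^{2} e^{- y} - 2 x e^{- y} - 4 x e^{- 2 y} - e^{- 2 y} - e^{- 3 y}.
Matching coefficients of the independent functions:
  [x e^{- 2 y}]:  - 2 A B^{2} = -4
  [x e^{- y}]:  - A B = -2
  [x^{2} e^{- y}]:  - A^{2} B = -4
  [e^{- 3 y}]:  - B^{3} = -1
  [e^{- 2 y}]:  - B^{2} = -1
Solving: A = 2, B = 1.
Check against the point condition:
  u(0, 0) = 1  ⟹  B = 1  ✓
Hence u(x, y) = 2 x + e^{- y}.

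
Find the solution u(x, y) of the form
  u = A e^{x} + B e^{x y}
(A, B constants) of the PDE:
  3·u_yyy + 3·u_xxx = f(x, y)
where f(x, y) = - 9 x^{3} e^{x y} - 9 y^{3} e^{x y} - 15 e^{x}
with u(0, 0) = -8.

Substitute the ansatz u = A e^{x} + B e^{x y} into the left-hand side.
Derivatives of the ansatz:
  u_yyy = B x^{3} e^{x y}
  u_xxx = A e^{x} + B y^{3} e^{x y}
Term by term:
  3·u_yyy = 3 B x^{3} e^{x y}
  3·u_xxx = 3 A e^{x} + 3 B y^{3} e^{x y}
So the left-hand side equals
  3 A e^{x} + 3 B x^{3} e^{x y} + 3 B y^{3} e^{x y}
This must equal f(x, y) = - 9 x^{3} e^{x y} - 9 y^{3} e^{x y} - 15 e^{x} identically.
Matching coefficients of the independent functions:
  [x^{3} e^{x y}, y^{3} e^{x y}]:  3 B = -9
  [e^{x}]:  3 A = -15
Solving: A = -5, B = -3.
Check against the point condition:
  u(0, 0) = -8  ⟹  A + B = -8  ✓
Hence u(x, y) = - 5 e^{x} - 3 e^{x y}.

Answer: u(x, y) = - 5 e^{x} - 3 e^{x y}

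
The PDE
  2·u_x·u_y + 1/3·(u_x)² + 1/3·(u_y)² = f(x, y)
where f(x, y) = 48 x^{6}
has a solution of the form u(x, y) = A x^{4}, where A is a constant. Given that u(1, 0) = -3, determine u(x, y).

Substitute the ansatz u = A x^{4} into the left-hand side.
Derivatives of the ansatz:
  u_x = 4 A x^{3}
  u_y = 0
Term by term:
  2·u_x·u_y = 0
  1/3·(u_x)² = \frac{16 A^{2} x^{6}}{3}
  1/3·(u_y)² = 0
So the left-hand side equals
  \frac{16 A^{2} x^{6}}{3}
This must equal f(x, y) = 48 x^{6} identically.
Matching coefficients of the independent functions:
  [x^{6}]:  \frac{16 A^{2}}{3} = 48
These equations allow (A) = (-3) or (3).
Impose the point condition(s):
  u(1, 0) = -3  ⟹  A = -3
Only A = -3 satisfies everything.
Hence u(x, y) = - 3 x^{4}.

Answer: u(x, y) = - 3 x^{4}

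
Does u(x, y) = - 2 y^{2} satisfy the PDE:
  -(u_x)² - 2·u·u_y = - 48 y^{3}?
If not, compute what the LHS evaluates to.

Evaluate each term of the left-hand side for u = - 2 y^{2}.
Derivatives:
  u_x = 0
  u_y = - 4 y
Terms:
  -(u_x)² = 0
  -2·u·u_y = - 16 y^{3}
Sum: LHS = - 16 y^{3}
Given right-hand side: - 48 y^{3}. Difference LHS − RHS = 32 y^{3} ≠ 0, so u is not a solution.

Answer: No, the LHS evaluates to - 16 y^{3}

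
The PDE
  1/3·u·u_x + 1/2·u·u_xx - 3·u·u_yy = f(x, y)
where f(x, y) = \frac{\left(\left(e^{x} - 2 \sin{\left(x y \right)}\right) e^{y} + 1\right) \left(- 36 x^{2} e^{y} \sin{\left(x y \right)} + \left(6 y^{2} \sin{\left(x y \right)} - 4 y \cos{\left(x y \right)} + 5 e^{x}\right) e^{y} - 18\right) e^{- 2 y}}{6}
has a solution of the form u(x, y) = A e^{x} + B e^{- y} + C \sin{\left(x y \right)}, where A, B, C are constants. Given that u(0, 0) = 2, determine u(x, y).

Substitute the ansatz u = A e^{x} + B e^{- y} + C \sin{\left(x y \right)} into the left-hand side.
Derivatives of the ansatz:
  u_x = A e^{x} + C y \cos{\left(x y \right)}
  u_xx = A e^{x} - C y^{2} \sin{\left(x y \right)}
  u_yy = B e^{- y} - C x^{2} \sin{\left(x y \right)}
Term by term:
  1/3·u·u_x = \frac{A^{2} e^{2 x}}{3} + \frac{A B e^{x} e^{- y}}{3} + \frac{A C y e^{x} \cos{\left(x y \right)}}{3} + \frac{A C e^{x} \sin{\left(x y \right)}}{3} + \frac{B C y e^{- y} \cos{\left(x y \right)}}{3} + \frac{C^{2} y \sin{\left(x y \right)} \cos{\left(x y \right)}}{3}
  1/2·u·u_xx = \frac{A^{2} e^{2 x}}{2} + \frac{A B e^{x} e^{- y}}{2} - \frac{A C y^{2} e^{x} \sin{\left(x y \right)}}{2} + \frac{A C e^{x} \sin{\left(x y \right)}}{2} - \frac{B C y^{2} e^{- y} \sin{\left(x y \right)}}{2} - \frac{C^{2} y^{2} \sin^{2}{\left(x y \right)}}{2}
  -3·u·u_yy = - 3 A B e^{x} e^{- y} + 3 A C x^{2} e^{x} \sin{\left(x y \right)} - 3 B^{2} e^{- 2 y} + 3 B C x^{2} e^{- y} \sin{\left(x y \right)} - 3 B C e^{- y} \sin{\left(x y \right)} + 3 C^{2} x^{2} \sin^{2}{\left(x y \right)}
So the left-hand side equals
  \frac{5 A^{2} e^{2 x}}{6} - \frac{13 A B e^{x} e^{- y}}{6} + 3 A C x^{2} e^{x} \sin{\left(x y \right)} - \frac{A C y^{2} e^{x} \sin{\left(x y \right)}}{2} + \frac{A C y e^{x} \cos{\left(x y \right)}}{3} + \frac{5 A C e^{x} \sin{\left(x y \right)}}{6} - 3 B^{2} e^{- 2 y} + 3 B C x^{2} e^{- y} \sin{\left(x y \right)} - \frac{B C y^{2} e^{- y} \sin{\left(x y \right)}}{2} + \frac{B C y e^{- y} \cos{\left(x y \right)}}{3} - 3 B C e^{- y} \sin{\left(x y \right)} + 3 C^{2} x^{2} \sin^{2}{\left(x y \right)} - \frac{C^{2} y^{2} \sin^{2}{\left(x y \right)}}{2} + \frac{C^{2} y \sin{\left(x y \right)} \cos{\left(x y \right)}}{3}
This must equal f(x, y) identically; expanded, f = - 6 x^{2} e^{x} \sin{\left(x y \right)} + 12 x^{2} \sin^{2}{\left(x y \right)} - 6 x^{2} e^{- y} \sin{\left(x y \right)} + y^{2} e^{x} \sin{\left(x y \right)} - 2 y^{2} \sin^{2}{\left(x y \right)} + y^{2} e^{- y} \sin{\left(x y \right)} - \frac{2 y e^{x} \cos{\left(x y \right)}}{3} + \frac{4 y \sin{\left(x y \right)} \cos{\left(x y \right)}}{3} - \frac{2 y e^{- y} \cos{\left(x y \right)}}{3} + \frac{5 e^{2 x}}{6} - \frac{5 e^{x} \sin{\left(x y \right)}}{3} - \frac{13 e^{x} e^{- y}}{6} + 6 e^{- y} \sin{\left(x y \right)} - 3 e^{- 2 y}.
Matching coefficients of the independent functions:
  [x^{2} \sin^{2}{\left(x y \right)}]:  3 C^{2} = 12
  [y^{2} \sin^{2}{\left(x y \right)}]:  - \frac{C^{2}}{2} = -2
  [e^{x} e^{- y}]:  - \frac{13 A B}{6} = - \frac{13}{6}
  [e^{x} \sin{\left(x y \right)}]:  \frac{5 A C}{6} = - \frac{5}{3}
  [e^{- y} \sin{\left(x y \right)}]:  - 3 B C = 6
  [x^{2} e^{x} \sin{\left(x y \right)}]:  3 A C = -6
  [x^{2} e^{- y} \sin{\left(x y \right)}]:  3 B C = -6
  [y e^{x} \cos{\left(x y \right)}]:  \frac{A C}{3} = - \frac{2}{3}
  [y e^{- y} \cos{\left(x y \right)}]:  \frac{B C}{3} = - \frac{2}{3}
  [y \sin{\left(x y \right)} \cos{\left(x y \right)}]:  \frac{C^{2}}{3} = \frac{4}{3}
  [y^{2} e^{x} \sin{\left(x y \right)}]:  - \frac{A C}{2} = 1
  [y^{2} e^{- y} \sin{\left(x y \right)}]:  - \frac{B C}{2} = 1
  [e^{2 x}]:  \frac{5 A^{2}}{6} = \frac{5}{6}
  [e^{- 2 y}]:  - 3 B^{2} = -3
These equations allow (A, B, C) = (-1, -1, 2) or (1, 1, -2).
Impose the point condition(s):
  u(0, 0) = 2  ⟹  A + B = 2
Only A = 1, B = 1, C = -2 satisfies everything.
Hence u(x, y) = e^{x} - 2 \sin{\left(x y \right)} + e^{- y}.

Answer: u(x, y) = e^{x} - 2 \sin{\left(x y \right)} + e^{- y}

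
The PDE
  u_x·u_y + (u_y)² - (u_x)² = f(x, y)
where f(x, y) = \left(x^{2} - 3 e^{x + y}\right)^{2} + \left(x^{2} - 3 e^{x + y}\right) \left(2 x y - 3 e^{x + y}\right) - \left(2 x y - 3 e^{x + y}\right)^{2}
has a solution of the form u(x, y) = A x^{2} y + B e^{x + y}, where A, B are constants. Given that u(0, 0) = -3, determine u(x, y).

Answer: u(x, y) = x^{2} y - 3 e^{x + y}

Derivation:
Substitute the ansatz u = A x^{2} y + B e^{x + y} into the left-hand side.
Derivatives of the ansatz:
  u_x = 2 A x y + B e^{x} e^{y}
  u_y = A x^{2} + B e^{x} e^{y}
Term by term:
  u_x·u_y = 2 A^{2} x^{3} y + A B x^{2} e^{x} e^{y} + 2 A B x y e^{x} e^{y} + B^{2} e^{2 x} e^{2 y}
  (u_y)² = A^{2} x^{4} + 2 A B x^{2} e^{x} e^{y} + B^{2} e^{2 x} e^{2 y}
  -(u_x)² = - 4 A^{2} x^{2} y^{2} - 4 A B x y e^{x} e^{y} - B^{2} e^{2 x} e^{2 y}
So the left-hand side equals
  A^{2} x^{4} + 2 A^{2} x^{3} y - 4 A^{2} x^{2} y^{2} + 3 A B x^{2} e^{x} e^{y} - 2 A B x y e^{x} e^{y} + B^{2} e^{2 x} e^{2 y}
This must equal f(x, y) identically; expanded, f = x^{4} + 2 x^{3} y - 4 x^{2} y^{2} - 9 x^{2} e^{x} e^{y} + 6 x y e^{x} e^{y} + 9 e^{2 x} e^{2 y}.
Matching coefficients of the independent functions:
  [x^{4}]:  A^{2} = 1
  [x^{2} y^{2}]:  - 4 A^{2} = -4
  [x^{3} y]:  2 A^{2} = 2
  [e^{2 x} e^{2 y}]:  B^{2} = 9
  [x^{2} e^{x} e^{y}]:  3 A B = -9
  [x y e^{x} e^{y}]:  - 2 A B = 6
These equations allow (A, B) = (-1, 3) or (1, -3).
Impose the point condition(s):
  u(0, 0) = -3  ⟹  B = -3
Only A = 1, B = -3 satisfies everything.
Hence u(x, y) = x^{2} y - 3 e^{x + y}.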